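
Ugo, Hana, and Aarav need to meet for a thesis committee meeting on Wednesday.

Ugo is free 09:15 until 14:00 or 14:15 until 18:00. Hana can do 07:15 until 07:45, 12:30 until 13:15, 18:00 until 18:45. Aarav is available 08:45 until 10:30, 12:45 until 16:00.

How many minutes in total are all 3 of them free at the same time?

30

Ugo ∩ Hana: 12:30-13:15.
Ugo ∩ Hana ∩ Aarav: 12:45-13:15.
That's a single block of 30 minutes.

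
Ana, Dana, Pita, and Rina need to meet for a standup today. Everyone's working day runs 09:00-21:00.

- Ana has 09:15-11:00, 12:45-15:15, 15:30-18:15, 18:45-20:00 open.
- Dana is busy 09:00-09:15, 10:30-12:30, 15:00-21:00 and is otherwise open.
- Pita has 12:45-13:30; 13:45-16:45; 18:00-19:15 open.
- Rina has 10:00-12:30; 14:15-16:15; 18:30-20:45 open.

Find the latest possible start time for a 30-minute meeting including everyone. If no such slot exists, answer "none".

14:30

Ana free: 09:15-11:00, 12:45-15:15, 15:30-18:15, 18:45-20:00.
Dana free: 09:15-10:30, 12:30-15:00 (invert busy blocks within the working day).
Pita free: 12:45-13:30, 13:45-16:45, 18:00-19:15.
Rina free: 10:00-12:30, 14:15-16:15, 18:30-20:45.
Ana ∩ Dana: 09:15-10:30, 12:45-15:00.
Ana ∩ Dana ∩ Pita: 12:45-13:30, 13:45-15:00.
Ana ∩ Dana ∩ Pita ∩ Rina: 14:15-15:00.
Those are the intersection windows.
The last common window of at least 30 minutes is 14:15-15:00; a 30-minute meeting can start as late as 14:30 and still end by 15:00.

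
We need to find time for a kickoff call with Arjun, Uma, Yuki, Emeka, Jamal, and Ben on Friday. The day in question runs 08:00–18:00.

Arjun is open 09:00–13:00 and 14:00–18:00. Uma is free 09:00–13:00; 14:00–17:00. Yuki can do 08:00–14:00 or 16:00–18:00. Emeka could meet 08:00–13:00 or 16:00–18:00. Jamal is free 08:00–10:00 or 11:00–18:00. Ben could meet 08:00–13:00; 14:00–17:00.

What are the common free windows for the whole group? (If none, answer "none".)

Arjun ∩ Uma: 09:00-13:00, 14:00-17:00.
Arjun ∩ Uma ∩ Yuki: 09:00-13:00, 16:00-17:00.
Arjun ∩ Uma ∩ Yuki ∩ Emeka: 09:00-13:00, 16:00-17:00.
Arjun ∩ Uma ∩ Yuki ∩ Emeka ∩ Jamal: 09:00-10:00, 11:00-13:00, 16:00-17:00.
Arjun ∩ Uma ∩ Yuki ∩ Emeka ∩ Jamal ∩ Ben: 09:00-10:00, 11:00-13:00, 16:00-17:00.

09:00-10:00, 11:00-13:00, 16:00-17:00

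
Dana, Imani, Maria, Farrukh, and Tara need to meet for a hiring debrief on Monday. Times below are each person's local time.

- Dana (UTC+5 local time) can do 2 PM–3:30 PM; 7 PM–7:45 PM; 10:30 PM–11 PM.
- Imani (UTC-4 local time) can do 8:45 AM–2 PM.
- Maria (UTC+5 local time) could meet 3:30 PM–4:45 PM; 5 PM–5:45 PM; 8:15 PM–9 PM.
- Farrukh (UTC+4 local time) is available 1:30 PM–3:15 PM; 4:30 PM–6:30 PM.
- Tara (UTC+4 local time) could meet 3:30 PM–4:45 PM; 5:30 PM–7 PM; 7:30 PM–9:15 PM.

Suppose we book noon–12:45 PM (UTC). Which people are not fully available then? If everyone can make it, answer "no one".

Dana in UTC: 09:00-10:30, 14:00-14:45, 17:30-18:00 (subtract 5h to convert from UTC+5).
Imani in UTC: 12:45-18:00 (add 4h to convert from UTC-4).
Maria in UTC: 10:30-11:45, 12:00-12:45, 15:15-16:00 (subtract 5h to convert from UTC+5).
Farrukh in UTC: 09:30-11:15, 12:30-14:30 (subtract 4h to convert from UTC+4).
Tara in UTC: 11:30-12:45, 13:30-15:00, 15:30-17:15 (subtract 4h to convert from UTC+4).
Dana: not fully free for 12:00-12:45. Imani: not fully free for 12:00-12:45. Maria: free for 12:00-12:45. Farrukh: not fully free for 12:00-12:45. Tara: free for 12:00-12:45.

Dana, Farrukh, Imani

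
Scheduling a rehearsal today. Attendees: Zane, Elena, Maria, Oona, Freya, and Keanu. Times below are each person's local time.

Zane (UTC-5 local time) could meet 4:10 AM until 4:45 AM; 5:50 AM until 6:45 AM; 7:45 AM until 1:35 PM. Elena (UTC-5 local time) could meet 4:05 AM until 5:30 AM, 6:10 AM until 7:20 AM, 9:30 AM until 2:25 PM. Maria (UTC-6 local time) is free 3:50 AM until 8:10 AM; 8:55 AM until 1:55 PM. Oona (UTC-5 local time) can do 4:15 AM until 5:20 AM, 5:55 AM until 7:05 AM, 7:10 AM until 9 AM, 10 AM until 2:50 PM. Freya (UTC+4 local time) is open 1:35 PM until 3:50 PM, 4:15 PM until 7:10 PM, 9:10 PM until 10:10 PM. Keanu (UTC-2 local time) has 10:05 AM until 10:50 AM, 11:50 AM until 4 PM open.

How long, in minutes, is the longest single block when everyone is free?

50

Zane in UTC: 09:10-09:45, 10:50-11:45, 12:45-18:35 (add 5h to convert from UTC-5).
Elena in UTC: 09:05-10:30, 11:10-12:20, 14:30-19:25 (add 5h to convert from UTC-5).
Maria in UTC: 09:50-14:10, 14:55-19:55 (add 6h to convert from UTC-6).
Oona in UTC: 09:15-10:20, 10:55-12:05, 12:10-14:00, 15:00-19:50 (add 5h to convert from UTC-5).
Freya in UTC: 09:35-11:50, 12:15-15:10, 17:10-18:10 (subtract 4h to convert from UTC+4).
Keanu in UTC: 12:05-12:50, 13:50-18:00 (add 2h to convert from UTC-2).
Zane ∩ Elena: 09:10-09:45, 11:10-11:45, 14:30-18:35.
Zane ∩ Elena ∩ Maria: 11:10-11:45, 14:55-18:35.
Zane ∩ Elena ∩ Maria ∩ Oona: 11:10-11:45, 15:00-18:35.
Zane ∩ Elena ∩ Maria ∩ Oona ∩ Freya: 11:10-11:45, 15:00-15:10, 17:10-18:10.
Zane ∩ Elena ∩ Maria ∩ Oona ∩ Freya ∩ Keanu: 15:00-15:10, 17:10-18:00.
The longest is 17:10-18:00 at 50 minutes.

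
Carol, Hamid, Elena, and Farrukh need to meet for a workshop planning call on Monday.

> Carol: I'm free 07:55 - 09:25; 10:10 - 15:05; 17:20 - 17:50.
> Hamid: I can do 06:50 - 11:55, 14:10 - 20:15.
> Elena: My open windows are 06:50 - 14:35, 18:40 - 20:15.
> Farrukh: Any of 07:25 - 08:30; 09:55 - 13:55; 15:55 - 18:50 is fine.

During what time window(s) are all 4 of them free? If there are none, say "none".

07:55-08:30, 10:10-11:55

Carol ∩ Hamid: 07:55-09:25, 10:10-11:55, 14:10-15:05, 17:20-17:50.
Carol ∩ Hamid ∩ Elena: 07:55-09:25, 10:10-11:55, 14:10-14:35.
Carol ∩ Hamid ∩ Elena ∩ Farrukh: 07:55-08:30, 10:10-11:55.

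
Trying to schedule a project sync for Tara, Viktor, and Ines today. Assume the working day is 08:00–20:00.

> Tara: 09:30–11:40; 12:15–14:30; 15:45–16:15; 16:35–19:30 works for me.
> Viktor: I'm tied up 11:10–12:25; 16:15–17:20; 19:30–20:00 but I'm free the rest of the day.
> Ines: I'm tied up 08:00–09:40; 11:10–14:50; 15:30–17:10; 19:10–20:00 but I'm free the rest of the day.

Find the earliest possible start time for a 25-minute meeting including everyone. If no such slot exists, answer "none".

Tara free: 09:30-11:40, 12:15-14:30, 15:45-16:15, 16:35-19:30.
Viktor free: 08:00-11:10, 12:25-16:15, 17:20-19:30 (invert busy blocks within the working day).
Ines free: 09:40-11:10, 14:50-15:30, 17:10-19:10 (invert busy blocks within the working day).
Tara ∩ Viktor: 09:30-11:10, 12:25-14:30, 15:45-16:15, 17:20-19:30.
Tara ∩ Viktor ∩ Ines: 09:40-11:10, 17:20-19:10.
Those are the intersection windows.
The first common window of at least 25 minutes is 09:40-11:10, so the earliest start is 09:40.

09:40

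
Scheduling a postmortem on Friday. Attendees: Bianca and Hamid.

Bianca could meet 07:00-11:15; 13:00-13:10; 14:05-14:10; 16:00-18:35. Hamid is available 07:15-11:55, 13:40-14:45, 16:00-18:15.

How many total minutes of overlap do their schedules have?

Bianca ∩ Hamid: 07:15-11:15, 14:05-14:10, 16:00-18:15.
So the common availability across everyone is 07:15-11:15, 14:05-14:10, 16:00-18:15.
Summing the common windows: 240 + 5 + 135 = 380 minutes.

380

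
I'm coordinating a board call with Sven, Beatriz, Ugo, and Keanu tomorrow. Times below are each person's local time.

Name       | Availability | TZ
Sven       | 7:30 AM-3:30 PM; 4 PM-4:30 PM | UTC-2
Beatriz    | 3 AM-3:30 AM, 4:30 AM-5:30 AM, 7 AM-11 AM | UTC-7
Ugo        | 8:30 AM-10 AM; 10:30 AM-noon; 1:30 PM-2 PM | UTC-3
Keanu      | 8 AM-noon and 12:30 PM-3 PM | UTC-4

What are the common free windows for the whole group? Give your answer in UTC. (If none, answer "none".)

12:00-12:30, 14:00-15:00, 16:30-17:00

Sven in UTC: 09:30-17:30, 18:00-18:30 (add 2h to convert from UTC-2).
Beatriz in UTC: 10:00-10:30, 11:30-12:30, 14:00-18:00 (add 7h to convert from UTC-7).
Ugo in UTC: 11:30-13:00, 13:30-15:00, 16:30-17:00 (add 3h to convert from UTC-3).
Keanu in UTC: 12:00-16:00, 16:30-19:00 (add 4h to convert from UTC-4).
Sven ∩ Beatriz: 10:00-10:30, 11:30-12:30, 14:00-17:30.
Sven ∩ Beatriz ∩ Ugo: 11:30-12:30, 14:00-15:00, 16:30-17:00.
Sven ∩ Beatriz ∩ Ugo ∩ Keanu: 12:00-12:30, 14:00-15:00, 16:30-17:00.
So the common availability across everyone is 12:00-12:30, 14:00-15:00, 16:30-17:00.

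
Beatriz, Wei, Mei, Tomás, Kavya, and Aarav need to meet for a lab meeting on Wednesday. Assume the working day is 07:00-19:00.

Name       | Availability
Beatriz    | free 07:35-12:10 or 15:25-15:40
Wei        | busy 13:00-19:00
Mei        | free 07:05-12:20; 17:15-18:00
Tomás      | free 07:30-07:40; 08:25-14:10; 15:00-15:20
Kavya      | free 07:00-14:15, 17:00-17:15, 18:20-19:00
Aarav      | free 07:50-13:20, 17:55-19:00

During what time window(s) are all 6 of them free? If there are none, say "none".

Beatriz free: 07:35-12:10, 15:25-15:40.
Wei free: 07:00-13:00 (invert busy blocks within the working day).
Mei free: 07:05-12:20, 17:15-18:00.
Tomás free: 07:30-07:40, 08:25-14:10, 15:00-15:20.
Kavya free: 07:00-14:15, 17:00-17:15, 18:20-19:00.
Aarav free: 07:50-13:20, 17:55-19:00.
Beatriz ∩ Wei: 07:35-12:10.
Beatriz ∩ Wei ∩ Mei: 07:35-12:10.
Beatriz ∩ Wei ∩ Mei ∩ Tomás: 07:35-07:40, 08:25-12:10.
Beatriz ∩ Wei ∩ Mei ∩ Tomás ∩ Kavya: 07:35-07:40, 08:25-12:10.
Beatriz ∩ Wei ∩ Mei ∩ Tomás ∩ Kavya ∩ Aarav: 08:25-12:10.

08:25-12:10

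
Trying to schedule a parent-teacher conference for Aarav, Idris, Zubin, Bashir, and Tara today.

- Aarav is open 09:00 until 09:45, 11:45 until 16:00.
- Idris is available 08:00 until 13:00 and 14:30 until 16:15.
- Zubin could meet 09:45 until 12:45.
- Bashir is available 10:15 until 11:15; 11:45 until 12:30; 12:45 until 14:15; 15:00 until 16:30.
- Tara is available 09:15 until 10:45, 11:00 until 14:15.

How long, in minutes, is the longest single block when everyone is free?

Aarav ∩ Idris: 09:00-09:45, 11:45-13:00, 14:30-16:00.
Aarav ∩ Idris ∩ Zubin: 11:45-12:45.
Aarav ∩ Idris ∩ Zubin ∩ Bashir: 11:45-12:30.
Aarav ∩ Idris ∩ Zubin ∩ Bashir ∩ Tara: 11:45-12:30.
So the common availability across everyone is 11:45-12:30.
The longest is 11:45-12:30 at 45 minutes.

45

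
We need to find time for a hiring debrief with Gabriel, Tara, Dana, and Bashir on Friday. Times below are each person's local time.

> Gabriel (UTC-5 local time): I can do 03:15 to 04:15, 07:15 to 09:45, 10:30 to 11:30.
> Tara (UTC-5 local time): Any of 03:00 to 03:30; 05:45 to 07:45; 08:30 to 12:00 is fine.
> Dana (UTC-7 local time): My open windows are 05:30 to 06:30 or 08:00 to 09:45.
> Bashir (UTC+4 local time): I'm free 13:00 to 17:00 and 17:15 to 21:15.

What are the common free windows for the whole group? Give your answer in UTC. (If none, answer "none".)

12:30-12:45, 15:30-16:30

Gabriel in UTC: 08:15-09:15, 12:15-14:45, 15:30-16:30 (add 5h to convert from UTC-5).
Tara in UTC: 08:00-08:30, 10:45-12:45, 13:30-17:00 (add 5h to convert from UTC-5).
Dana in UTC: 12:30-13:30, 15:00-16:45 (add 7h to convert from UTC-7).
Bashir in UTC: 09:00-13:00, 13:15-17:15 (subtract 4h to convert from UTC+4).
Gabriel ∩ Tara: 08:15-08:30, 12:15-12:45, 13:30-14:45, 15:30-16:30.
Gabriel ∩ Tara ∩ Dana: 12:30-12:45, 15:30-16:30.
Gabriel ∩ Tara ∩ Dana ∩ Bashir: 12:30-12:45, 15:30-16:30.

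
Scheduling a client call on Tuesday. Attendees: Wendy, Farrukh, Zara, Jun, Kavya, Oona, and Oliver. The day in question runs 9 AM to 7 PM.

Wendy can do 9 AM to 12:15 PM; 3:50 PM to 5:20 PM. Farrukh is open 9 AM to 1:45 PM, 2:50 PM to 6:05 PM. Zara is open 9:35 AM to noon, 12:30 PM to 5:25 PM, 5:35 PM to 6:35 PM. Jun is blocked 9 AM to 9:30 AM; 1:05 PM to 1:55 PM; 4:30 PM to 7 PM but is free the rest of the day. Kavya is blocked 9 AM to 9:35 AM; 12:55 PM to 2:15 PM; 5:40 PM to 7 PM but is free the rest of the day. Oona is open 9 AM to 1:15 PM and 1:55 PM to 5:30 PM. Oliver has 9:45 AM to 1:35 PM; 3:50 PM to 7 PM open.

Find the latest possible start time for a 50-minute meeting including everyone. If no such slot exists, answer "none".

11:10

Wendy free: 09:00-12:15, 15:50-17:20.
Farrukh free: 09:00-13:45, 14:50-18:05.
Zara free: 09:35-12:00, 12:30-17:25, 17:35-18:35.
Jun free: 09:30-13:05, 13:55-16:30 (invert busy blocks within the working day).
Kavya free: 09:35-12:55, 14:15-17:40 (invert busy blocks within the working day).
Oona free: 09:00-13:15, 13:55-17:30.
Oliver free: 09:45-13:35, 15:50-19:00.
Wendy ∩ Farrukh: 09:00-12:15, 15:50-17:20.
Wendy ∩ Farrukh ∩ Zara: 09:35-12:00, 15:50-17:20.
Wendy ∩ Farrukh ∩ Zara ∩ Jun: 09:35-12:00, 15:50-16:30.
Wendy ∩ Farrukh ∩ Zara ∩ Jun ∩ Kavya: 09:35-12:00, 15:50-16:30.
Wendy ∩ Farrukh ∩ Zara ∩ Jun ∩ Kavya ∩ Oona: 09:35-12:00, 15:50-16:30.
Wendy ∩ Farrukh ∩ Zara ∩ Jun ∩ Kavya ∩ Oona ∩ Oliver: 09:45-12:00, 15:50-16:30.
Those are the intersection windows.
The last common window of at least 50 minutes is 09:45-12:00; a 50-minute meeting can start as late as 11:10 and still end by 12:00.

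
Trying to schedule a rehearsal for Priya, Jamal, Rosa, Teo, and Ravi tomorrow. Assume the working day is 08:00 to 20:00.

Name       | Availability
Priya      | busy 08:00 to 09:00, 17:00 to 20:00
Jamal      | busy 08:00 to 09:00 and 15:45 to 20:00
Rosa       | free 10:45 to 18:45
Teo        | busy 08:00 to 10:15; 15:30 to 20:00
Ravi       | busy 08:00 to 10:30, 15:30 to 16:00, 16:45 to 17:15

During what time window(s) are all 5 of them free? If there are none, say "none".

10:45-15:30

Priya free: 09:00-17:00 (invert busy blocks within the working day).
Jamal free: 09:00-15:45 (invert busy blocks within the working day).
Rosa free: 10:45-18:45.
Teo free: 10:15-15:30 (invert busy blocks within the working day).
Ravi free: 10:30-15:30, 16:00-16:45, 17:15-20:00 (invert busy blocks within the working day).
Priya ∩ Jamal: 09:00-15:45.
Priya ∩ Jamal ∩ Rosa: 10:45-15:45.
Priya ∩ Jamal ∩ Rosa ∩ Teo: 10:45-15:30.
Priya ∩ Jamal ∩ Rosa ∩ Teo ∩ Ravi: 10:45-15:30.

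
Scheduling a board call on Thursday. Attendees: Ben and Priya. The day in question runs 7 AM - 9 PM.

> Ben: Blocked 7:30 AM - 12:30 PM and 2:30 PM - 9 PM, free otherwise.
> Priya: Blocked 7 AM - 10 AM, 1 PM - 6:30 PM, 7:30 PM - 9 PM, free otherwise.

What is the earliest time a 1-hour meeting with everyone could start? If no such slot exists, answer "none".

Ben free: 07:00-07:30, 12:30-14:30 (invert busy blocks within the working day).
Priya free: 10:00-13:00, 18:30-19:30 (invert busy blocks within the working day).
Ben ∩ Priya: 12:30-13:00.
No common window is at least 60 minutes long.

none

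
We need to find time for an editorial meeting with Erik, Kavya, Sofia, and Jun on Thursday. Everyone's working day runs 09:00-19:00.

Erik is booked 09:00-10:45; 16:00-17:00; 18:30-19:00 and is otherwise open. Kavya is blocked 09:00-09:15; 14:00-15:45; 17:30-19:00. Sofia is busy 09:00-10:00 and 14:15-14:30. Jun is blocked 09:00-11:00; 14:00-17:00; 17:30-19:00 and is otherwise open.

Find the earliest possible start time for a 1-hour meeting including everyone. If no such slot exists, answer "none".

Erik free: 10:45-16:00, 17:00-18:30 (invert busy blocks within the working day).
Kavya free: 09:15-14:00, 15:45-17:30 (invert busy blocks within the working day).
Sofia free: 10:00-14:15, 14:30-19:00 (invert busy blocks within the working day).
Jun free: 11:00-14:00, 17:00-17:30 (invert busy blocks within the working day).
Erik ∩ Kavya: 10:45-14:00, 15:45-16:00, 17:00-17:30.
Erik ∩ Kavya ∩ Sofia: 10:45-14:00, 15:45-16:00, 17:00-17:30.
Erik ∩ Kavya ∩ Sofia ∩ Jun: 11:00-14:00, 17:00-17:30.
The first common window of at least 60 minutes is 11:00-14:00, so the earliest start is 11:00.

11:00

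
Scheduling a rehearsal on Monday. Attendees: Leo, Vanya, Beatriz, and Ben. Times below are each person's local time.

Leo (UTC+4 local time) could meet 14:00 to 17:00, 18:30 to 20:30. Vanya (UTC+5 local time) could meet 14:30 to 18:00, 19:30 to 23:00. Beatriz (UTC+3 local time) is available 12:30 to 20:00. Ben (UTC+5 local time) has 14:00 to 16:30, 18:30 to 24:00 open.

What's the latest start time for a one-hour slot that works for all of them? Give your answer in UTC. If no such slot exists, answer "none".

Leo in UTC: 10:00-13:00, 14:30-16:30 (subtract 4h to convert from UTC+4).
Vanya in UTC: 09:30-13:00, 14:30-18:00 (subtract 5h to convert from UTC+5).
Beatriz in UTC: 09:30-17:00 (subtract 3h to convert from UTC+3).
Ben in UTC: 09:00-11:30, 13:30-19:00 (subtract 5h to convert from UTC+5).
Leo ∩ Vanya: 10:00-13:00, 14:30-16:30.
Leo ∩ Vanya ∩ Beatriz: 10:00-13:00, 14:30-16:30.
Leo ∩ Vanya ∩ Beatriz ∩ Ben: 10:00-11:30, 14:30-16:30.
The last common window of at least 60 minutes is 14:30-16:30; a 60-minute meeting can start as late as 15:30 and still end by 16:30.

15:30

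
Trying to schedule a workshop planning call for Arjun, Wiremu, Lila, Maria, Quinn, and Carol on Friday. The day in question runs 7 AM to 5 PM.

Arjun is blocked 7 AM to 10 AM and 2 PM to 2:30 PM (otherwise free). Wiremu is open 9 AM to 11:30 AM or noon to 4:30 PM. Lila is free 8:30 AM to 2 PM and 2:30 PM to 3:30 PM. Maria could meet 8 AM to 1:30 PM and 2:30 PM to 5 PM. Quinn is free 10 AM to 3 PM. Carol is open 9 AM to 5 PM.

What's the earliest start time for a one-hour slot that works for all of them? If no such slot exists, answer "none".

10:00

Arjun free: 10:00-14:00, 14:30-17:00 (invert busy blocks within the working day).
Wiremu free: 09:00-11:30, 12:00-16:30.
Lila free: 08:30-14:00, 14:30-15:30.
Maria free: 08:00-13:30, 14:30-17:00.
Quinn free: 10:00-15:00.
Carol free: 09:00-17:00.
Arjun ∩ Wiremu: 10:00-11:30, 12:00-14:00, 14:30-16:30.
Arjun ∩ Wiremu ∩ Lila: 10:00-11:30, 12:00-14:00, 14:30-15:30.
Arjun ∩ Wiremu ∩ Lila ∩ Maria: 10:00-11:30, 12:00-13:30, 14:30-15:30.
Arjun ∩ Wiremu ∩ Lila ∩ Maria ∩ Quinn: 10:00-11:30, 12:00-13:30, 14:30-15:00.
Arjun ∩ Wiremu ∩ Lila ∩ Maria ∩ Quinn ∩ Carol: 10:00-11:30, 12:00-13:30, 14:30-15:00.
Those are the intersection windows.
The first common window of at least 60 minutes is 10:00-11:30, so the earliest start is 10:00.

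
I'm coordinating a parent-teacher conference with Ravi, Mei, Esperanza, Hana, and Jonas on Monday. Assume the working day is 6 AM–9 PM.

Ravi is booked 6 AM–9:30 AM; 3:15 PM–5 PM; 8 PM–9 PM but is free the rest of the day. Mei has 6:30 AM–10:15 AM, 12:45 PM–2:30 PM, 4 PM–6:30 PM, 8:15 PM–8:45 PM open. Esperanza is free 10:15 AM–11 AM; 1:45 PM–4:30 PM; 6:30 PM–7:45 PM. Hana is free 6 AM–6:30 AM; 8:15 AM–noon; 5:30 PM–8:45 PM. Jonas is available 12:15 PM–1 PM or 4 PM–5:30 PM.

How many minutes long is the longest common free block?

Ravi free: 09:30-15:15, 17:00-20:00 (invert busy blocks within the working day).
Mei free: 06:30-10:15, 12:45-14:30, 16:00-18:30, 20:15-20:45.
Esperanza free: 10:15-11:00, 13:45-16:30, 18:30-19:45.
Hana free: 06:00-06:30, 08:15-12:00, 17:30-20:45.
Jonas free: 12:15-13:00, 16:00-17:30.
Ravi ∩ Mei: 09:30-10:15, 12:45-14:30, 17:00-18:30.
Ravi ∩ Mei ∩ Esperanza: 13:45-14:30.
Ravi ∩ Mei ∩ Esperanza ∩ Hana: ∅.
Ravi ∩ Mei ∩ Esperanza ∩ Hana ∩ Jonas: ∅.
There is no time when everyone is free.
No common window exists, so the longest block is 0 minutes.

0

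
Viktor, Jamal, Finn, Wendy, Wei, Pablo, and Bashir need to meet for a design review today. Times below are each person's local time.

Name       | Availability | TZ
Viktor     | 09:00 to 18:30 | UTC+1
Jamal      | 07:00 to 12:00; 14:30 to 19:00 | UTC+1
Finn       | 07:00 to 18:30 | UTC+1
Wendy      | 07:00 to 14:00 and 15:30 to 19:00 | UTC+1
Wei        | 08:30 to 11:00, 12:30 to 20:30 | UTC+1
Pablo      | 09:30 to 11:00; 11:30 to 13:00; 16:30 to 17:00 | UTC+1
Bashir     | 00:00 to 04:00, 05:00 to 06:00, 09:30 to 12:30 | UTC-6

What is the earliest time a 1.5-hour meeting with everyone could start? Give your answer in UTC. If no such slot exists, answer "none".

Viktor in UTC: 08:00-17:30 (subtract 1h to convert from UTC+1).
Jamal in UTC: 06:00-11:00, 13:30-18:00 (subtract 1h to convert from UTC+1).
Finn in UTC: 06:00-17:30 (subtract 1h to convert from UTC+1).
Wendy in UTC: 06:00-13:00, 14:30-18:00 (subtract 1h to convert from UTC+1).
Wei in UTC: 07:30-10:00, 11:30-19:30 (subtract 1h to convert from UTC+1).
Pablo in UTC: 08:30-10:00, 10:30-12:00, 15:30-16:00 (subtract 1h to convert from UTC+1).
Bashir in UTC: 06:00-10:00, 11:00-12:00, 15:30-18:30 (add 6h to convert from UTC-6).
Viktor ∩ Jamal: 08:00-11:00, 13:30-17:30.
Viktor ∩ Jamal ∩ Finn: 08:00-11:00, 13:30-17:30.
Viktor ∩ Jamal ∩ Finn ∩ Wendy: 08:00-11:00, 14:30-17:30.
Viktor ∩ Jamal ∩ Finn ∩ Wendy ∩ Wei: 08:00-10:00, 14:30-17:30.
Viktor ∩ Jamal ∩ Finn ∩ Wendy ∩ Wei ∩ Pablo: 08:30-10:00, 15:30-16:00.
Viktor ∩ Jamal ∩ Finn ∩ Wendy ∩ Wei ∩ Pablo ∩ Bashir: 08:30-10:00, 15:30-16:00.
So the common availability across everyone is 08:30-10:00, 15:30-16:00.
The first common window of at least 90 minutes is 08:30-10:00, so the earliest start is 08:30.

08:30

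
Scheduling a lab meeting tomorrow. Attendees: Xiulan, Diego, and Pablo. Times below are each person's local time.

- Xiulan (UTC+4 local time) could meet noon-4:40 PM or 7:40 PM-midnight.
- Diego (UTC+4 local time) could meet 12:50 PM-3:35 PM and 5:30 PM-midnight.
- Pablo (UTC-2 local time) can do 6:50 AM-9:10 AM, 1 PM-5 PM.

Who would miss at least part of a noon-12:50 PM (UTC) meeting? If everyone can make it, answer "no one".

Xiulan in UTC: 08:00-12:40, 15:40-20:00 (subtract 4h to convert from UTC+4).
Diego in UTC: 08:50-11:35, 13:30-20:00 (subtract 4h to convert from UTC+4).
Pablo in UTC: 08:50-11:10, 15:00-19:00 (add 2h to convert from UTC-2).
Xiulan: not fully free for 12:00-12:50. Diego: not fully free for 12:00-12:50. Pablo: not fully free for 12:00-12:50.

Diego, Pablo, Xiulan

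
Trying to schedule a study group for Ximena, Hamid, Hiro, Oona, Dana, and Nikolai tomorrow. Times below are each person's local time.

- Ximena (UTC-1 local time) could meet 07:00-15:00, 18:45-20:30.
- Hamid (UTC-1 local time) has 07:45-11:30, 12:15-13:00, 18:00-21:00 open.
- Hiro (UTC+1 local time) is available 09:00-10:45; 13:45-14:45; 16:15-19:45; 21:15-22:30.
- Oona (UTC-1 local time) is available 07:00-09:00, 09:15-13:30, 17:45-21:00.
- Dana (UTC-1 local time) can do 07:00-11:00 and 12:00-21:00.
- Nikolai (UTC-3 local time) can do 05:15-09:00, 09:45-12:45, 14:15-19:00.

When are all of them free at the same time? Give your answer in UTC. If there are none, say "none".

Ximena in UTC: 08:00-16:00, 19:45-21:30 (add 1h to convert from UTC-1).
Hamid in UTC: 08:45-12:30, 13:15-14:00, 19:00-22:00 (add 1h to convert from UTC-1).
Hiro in UTC: 08:00-09:45, 12:45-13:45, 15:15-18:45, 20:15-21:30 (subtract 1h to convert from UTC+1).
Oona in UTC: 08:00-10:00, 10:15-14:30, 18:45-22:00 (add 1h to convert from UTC-1).
Dana in UTC: 08:00-12:00, 13:00-22:00 (add 1h to convert from UTC-1).
Nikolai in UTC: 08:15-12:00, 12:45-15:45, 17:15-22:00 (add 3h to convert from UTC-3).
Ximena ∩ Hamid: 08:45-12:30, 13:15-14:00, 19:45-21:30.
Ximena ∩ Hamid ∩ Hiro: 08:45-09:45, 13:15-13:45, 20:15-21:30.
Ximena ∩ Hamid ∩ Hiro ∩ Oona: 08:45-09:45, 13:15-13:45, 20:15-21:30.
Ximena ∩ Hamid ∩ Hiro ∩ Oona ∩ Dana: 08:45-09:45, 13:15-13:45, 20:15-21:30.
Ximena ∩ Hamid ∩ Hiro ∩ Oona ∩ Dana ∩ Nikolai: 08:45-09:45, 13:15-13:45, 20:15-21:30.
Those are the intersection windows.

08:45-09:45, 13:15-13:45, 20:15-21:30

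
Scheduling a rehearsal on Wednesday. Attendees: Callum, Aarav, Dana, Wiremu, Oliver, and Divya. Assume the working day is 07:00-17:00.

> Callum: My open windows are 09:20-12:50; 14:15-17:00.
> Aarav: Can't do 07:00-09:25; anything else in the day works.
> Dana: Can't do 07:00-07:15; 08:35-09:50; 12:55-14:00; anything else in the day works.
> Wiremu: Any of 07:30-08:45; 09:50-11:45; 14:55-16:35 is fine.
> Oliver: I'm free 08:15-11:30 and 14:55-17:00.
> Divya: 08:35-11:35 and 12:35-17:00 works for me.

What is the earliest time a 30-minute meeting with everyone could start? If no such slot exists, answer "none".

09:50

Callum free: 09:20-12:50, 14:15-17:00.
Aarav free: 09:25-17:00 (invert busy blocks within the working day).
Dana free: 07:15-08:35, 09:50-12:55, 14:00-17:00 (invert busy blocks within the working day).
Wiremu free: 07:30-08:45, 09:50-11:45, 14:55-16:35.
Oliver free: 08:15-11:30, 14:55-17:00.
Divya free: 08:35-11:35, 12:35-17:00.
Callum ∩ Aarav: 09:25-12:50, 14:15-17:00.
Callum ∩ Aarav ∩ Dana: 09:50-12:50, 14:15-17:00.
Callum ∩ Aarav ∩ Dana ∩ Wiremu: 09:50-11:45, 14:55-16:35.
Callum ∩ Aarav ∩ Dana ∩ Wiremu ∩ Oliver: 09:50-11:30, 14:55-16:35.
Callum ∩ Aarav ∩ Dana ∩ Wiremu ∩ Oliver ∩ Divya: 09:50-11:30, 14:55-16:35.
So the common availability across everyone is 09:50-11:30, 14:55-16:35.
The first common window of at least 30 minutes is 09:50-11:30, so the earliest start is 09:50.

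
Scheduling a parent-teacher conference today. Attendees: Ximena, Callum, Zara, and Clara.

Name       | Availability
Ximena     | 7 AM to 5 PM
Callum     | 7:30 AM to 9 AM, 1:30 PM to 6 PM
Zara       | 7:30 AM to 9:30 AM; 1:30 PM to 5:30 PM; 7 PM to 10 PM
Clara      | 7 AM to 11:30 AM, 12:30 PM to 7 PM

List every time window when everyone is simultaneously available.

07:30-09:00, 13:30-17:00

Ximena ∩ Callum: 07:30-09:00, 13:30-17:00.
Ximena ∩ Callum ∩ Zara: 07:30-09:00, 13:30-17:00.
Ximena ∩ Callum ∩ Zara ∩ Clara: 07:30-09:00, 13:30-17:00.
So the common availability across everyone is 07:30-09:00, 13:30-17:00.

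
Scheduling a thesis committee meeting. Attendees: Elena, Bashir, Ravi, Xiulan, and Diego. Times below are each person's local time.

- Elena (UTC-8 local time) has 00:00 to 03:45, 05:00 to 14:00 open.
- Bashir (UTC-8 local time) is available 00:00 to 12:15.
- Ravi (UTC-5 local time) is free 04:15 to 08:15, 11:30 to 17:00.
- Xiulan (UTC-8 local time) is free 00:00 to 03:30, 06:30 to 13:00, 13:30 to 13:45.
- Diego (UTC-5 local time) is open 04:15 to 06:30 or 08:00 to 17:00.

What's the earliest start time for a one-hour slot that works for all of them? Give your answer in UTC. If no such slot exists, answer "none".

Elena in UTC: 08:00-11:45, 13:00-22:00 (add 8h to convert from UTC-8).
Bashir in UTC: 08:00-20:15 (add 8h to convert from UTC-8).
Ravi in UTC: 09:15-13:15, 16:30-22:00 (add 5h to convert from UTC-5).
Xiulan in UTC: 08:00-11:30, 14:30-21:00, 21:30-21:45 (add 8h to convert from UTC-8).
Diego in UTC: 09:15-11:30, 13:00-22:00 (add 5h to convert from UTC-5).
Elena ∩ Bashir: 08:00-11:45, 13:00-20:15.
Elena ∩ Bashir ∩ Ravi: 09:15-11:45, 13:00-13:15, 16:30-20:15.
Elena ∩ Bashir ∩ Ravi ∩ Xiulan: 09:15-11:30, 16:30-20:15.
Elena ∩ Bashir ∩ Ravi ∩ Xiulan ∩ Diego: 09:15-11:30, 16:30-20:15.
The first common window of at least 60 minutes is 09:15-11:30, so the earliest start is 09:15.

09:15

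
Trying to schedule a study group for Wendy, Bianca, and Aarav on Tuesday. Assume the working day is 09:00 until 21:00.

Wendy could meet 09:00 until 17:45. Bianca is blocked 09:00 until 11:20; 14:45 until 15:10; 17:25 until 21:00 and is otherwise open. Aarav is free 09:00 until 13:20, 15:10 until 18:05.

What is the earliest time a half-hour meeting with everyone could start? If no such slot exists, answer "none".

Wendy free: 09:00-17:45.
Bianca free: 11:20-14:45, 15:10-17:25 (invert busy blocks within the working day).
Aarav free: 09:00-13:20, 15:10-18:05.
Wendy ∩ Bianca: 11:20-14:45, 15:10-17:25.
Wendy ∩ Bianca ∩ Aarav: 11:20-13:20, 15:10-17:25.
Those are the intersection windows.
The first common window of at least 30 minutes is 11:20-13:20, so the earliest start is 11:20.

11:20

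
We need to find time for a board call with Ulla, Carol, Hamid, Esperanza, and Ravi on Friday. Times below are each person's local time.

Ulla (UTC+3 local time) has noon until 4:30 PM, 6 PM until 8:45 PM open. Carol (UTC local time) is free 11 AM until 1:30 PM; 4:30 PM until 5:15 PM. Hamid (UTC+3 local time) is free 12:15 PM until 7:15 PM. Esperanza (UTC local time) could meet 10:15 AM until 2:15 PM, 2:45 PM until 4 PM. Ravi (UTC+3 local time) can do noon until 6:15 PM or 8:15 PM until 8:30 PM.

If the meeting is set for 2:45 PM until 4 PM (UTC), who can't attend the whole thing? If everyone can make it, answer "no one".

Carol, Ravi, Ulla

Ulla in UTC: 09:00-13:30, 15:00-17:45 (subtract 3h to convert from UTC+3).
Carol in UTC: 11:00-13:30, 16:30-17:15.
Hamid in UTC: 09:15-16:15 (subtract 3h to convert from UTC+3).
Esperanza in UTC: 10:15-14:15, 14:45-16:00.
Ravi in UTC: 09:00-15:15, 17:15-17:30 (subtract 3h to convert from UTC+3).
Ulla: not fully free for 14:45-16:00. Carol: not fully free for 14:45-16:00. Hamid: free for 14:45-16:00. Esperanza: free for 14:45-16:00. Ravi: not fully free for 14:45-16:00.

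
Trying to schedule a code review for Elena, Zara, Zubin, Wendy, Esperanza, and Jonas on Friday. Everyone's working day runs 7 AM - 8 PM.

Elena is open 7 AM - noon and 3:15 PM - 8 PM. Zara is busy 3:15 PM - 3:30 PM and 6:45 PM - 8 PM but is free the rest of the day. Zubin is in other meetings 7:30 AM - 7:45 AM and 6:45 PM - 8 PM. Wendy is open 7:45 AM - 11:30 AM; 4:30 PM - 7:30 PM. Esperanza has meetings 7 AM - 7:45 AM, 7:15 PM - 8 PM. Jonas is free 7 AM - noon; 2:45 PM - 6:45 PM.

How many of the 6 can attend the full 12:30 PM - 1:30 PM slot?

3

Elena free: 07:00-12:00, 15:15-20:00.
Zara free: 07:00-15:15, 15:30-18:45 (invert busy blocks within the working day).
Zubin free: 07:00-07:30, 07:45-18:45 (invert busy blocks within the working day).
Wendy free: 07:45-11:30, 16:30-19:30.
Esperanza free: 07:45-19:15 (invert busy blocks within the working day).
Jonas free: 07:00-12:00, 14:45-18:45.
Zara, Zubin, and Esperanza can make the full 12:30-13:30 slot — that's 3.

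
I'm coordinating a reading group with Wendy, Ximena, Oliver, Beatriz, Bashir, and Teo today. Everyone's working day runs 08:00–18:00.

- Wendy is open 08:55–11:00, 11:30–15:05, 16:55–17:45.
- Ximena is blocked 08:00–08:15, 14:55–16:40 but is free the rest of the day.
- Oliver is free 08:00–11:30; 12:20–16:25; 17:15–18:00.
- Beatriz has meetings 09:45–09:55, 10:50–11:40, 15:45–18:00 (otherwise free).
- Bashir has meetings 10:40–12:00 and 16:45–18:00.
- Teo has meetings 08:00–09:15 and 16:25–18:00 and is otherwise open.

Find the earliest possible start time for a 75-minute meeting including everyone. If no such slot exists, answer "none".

12:20

Wendy free: 08:55-11:00, 11:30-15:05, 16:55-17:45.
Ximena free: 08:15-14:55, 16:40-18:00 (invert busy blocks within the working day).
Oliver free: 08:00-11:30, 12:20-16:25, 17:15-18:00.
Beatriz free: 08:00-09:45, 09:55-10:50, 11:40-15:45 (invert busy blocks within the working day).
Bashir free: 08:00-10:40, 12:00-16:45 (invert busy blocks within the working day).
Teo free: 09:15-16:25 (invert busy blocks within the working day).
Wendy ∩ Ximena: 08:55-11:00, 11:30-14:55, 16:55-17:45.
Wendy ∩ Ximena ∩ Oliver: 08:55-11:00, 12:20-14:55, 17:15-17:45.
Wendy ∩ Ximena ∩ Oliver ∩ Beatriz: 08:55-09:45, 09:55-10:50, 12:20-14:55.
Wendy ∩ Ximena ∩ Oliver ∩ Beatriz ∩ Bashir: 08:55-09:45, 09:55-10:40, 12:20-14:55.
Wendy ∩ Ximena ∩ Oliver ∩ Beatriz ∩ Bashir ∩ Teo: 09:15-09:45, 09:55-10:40, 12:20-14:55.
Those are the intersection windows.
The first common window of at least 75 minutes is 12:20-14:55, so the earliest start is 12:20.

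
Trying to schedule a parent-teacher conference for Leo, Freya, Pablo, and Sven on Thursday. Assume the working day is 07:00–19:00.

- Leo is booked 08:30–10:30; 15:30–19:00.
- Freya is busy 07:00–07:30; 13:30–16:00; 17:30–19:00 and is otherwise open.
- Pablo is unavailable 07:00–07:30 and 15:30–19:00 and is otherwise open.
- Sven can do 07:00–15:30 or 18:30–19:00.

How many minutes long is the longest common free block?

Leo free: 07:00-08:30, 10:30-15:30 (invert busy blocks within the working day).
Freya free: 07:30-13:30, 16:00-17:30 (invert busy blocks within the working day).
Pablo free: 07:30-15:30 (invert busy blocks within the working day).
Sven free: 07:00-15:30, 18:30-19:00.
Leo ∩ Freya: 07:30-08:30, 10:30-13:30.
Leo ∩ Freya ∩ Pablo: 07:30-08:30, 10:30-13:30.
Leo ∩ Freya ∩ Pablo ∩ Sven: 07:30-08:30, 10:30-13:30.
The longest is 10:30-13:30 at 180 minutes.

180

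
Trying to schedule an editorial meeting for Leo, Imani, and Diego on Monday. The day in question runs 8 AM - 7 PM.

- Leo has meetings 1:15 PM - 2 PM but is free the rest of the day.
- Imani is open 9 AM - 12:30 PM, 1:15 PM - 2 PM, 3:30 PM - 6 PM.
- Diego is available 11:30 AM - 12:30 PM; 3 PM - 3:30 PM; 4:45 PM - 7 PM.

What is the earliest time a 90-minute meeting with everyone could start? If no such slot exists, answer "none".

Leo free: 08:00-13:15, 14:00-19:00 (invert busy blocks within the working day).
Imani free: 09:00-12:30, 13:15-14:00, 15:30-18:00.
Diego free: 11:30-12:30, 15:00-15:30, 16:45-19:00.
Leo ∩ Imani: 09:00-12:30, 15:30-18:00.
Leo ∩ Imani ∩ Diego: 11:30-12:30, 16:45-18:00.
No common window is at least 90 minutes long.

none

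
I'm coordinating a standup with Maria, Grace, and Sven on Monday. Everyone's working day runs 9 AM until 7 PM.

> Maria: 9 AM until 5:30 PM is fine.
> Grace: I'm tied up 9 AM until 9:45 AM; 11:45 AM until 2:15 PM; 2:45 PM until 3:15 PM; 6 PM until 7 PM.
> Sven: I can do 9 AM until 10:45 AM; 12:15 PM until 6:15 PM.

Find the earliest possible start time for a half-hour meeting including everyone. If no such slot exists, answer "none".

09:45

Maria free: 09:00-17:30.
Grace free: 09:45-11:45, 14:15-14:45, 15:15-18:00 (invert busy blocks within the working day).
Sven free: 09:00-10:45, 12:15-18:15.
Maria ∩ Grace: 09:45-11:45, 14:15-14:45, 15:15-17:30.
Maria ∩ Grace ∩ Sven: 09:45-10:45, 14:15-14:45, 15:15-17:30.
Those are the intersection windows.
The first common window of at least 30 minutes is 09:45-10:45, so the earliest start is 09:45.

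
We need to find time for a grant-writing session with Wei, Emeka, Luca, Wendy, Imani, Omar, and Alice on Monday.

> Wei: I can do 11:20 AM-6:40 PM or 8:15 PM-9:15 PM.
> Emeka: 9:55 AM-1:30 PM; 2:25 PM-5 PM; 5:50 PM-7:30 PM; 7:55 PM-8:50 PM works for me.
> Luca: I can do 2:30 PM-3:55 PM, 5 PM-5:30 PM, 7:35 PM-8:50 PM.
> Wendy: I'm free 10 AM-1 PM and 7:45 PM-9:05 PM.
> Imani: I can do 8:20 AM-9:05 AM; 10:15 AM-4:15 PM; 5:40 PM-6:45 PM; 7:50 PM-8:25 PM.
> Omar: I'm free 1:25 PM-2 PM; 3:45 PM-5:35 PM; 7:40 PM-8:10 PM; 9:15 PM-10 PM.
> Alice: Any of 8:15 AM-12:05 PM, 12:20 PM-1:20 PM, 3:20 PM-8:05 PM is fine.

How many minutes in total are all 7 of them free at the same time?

Wei ∩ Emeka: 11:20-13:30, 14:25-17:00, 17:50-18:40, 20:15-20:50.
Wei ∩ Emeka ∩ Luca: 14:30-15:55, 20:15-20:50.
Wei ∩ Emeka ∩ Luca ∩ Wendy: 20:15-20:50.
Wei ∩ Emeka ∩ Luca ∩ Wendy ∩ Imani: 20:15-20:25.
Wei ∩ Emeka ∩ Luca ∩ Wendy ∩ Imani ∩ Omar: ∅.
Wei ∩ Emeka ∩ Luca ∩ Wendy ∩ Imani ∩ Omar ∩ Alice: ∅.
There is no time when everyone is free.
There is no common window, so the total is 0 minutes.

0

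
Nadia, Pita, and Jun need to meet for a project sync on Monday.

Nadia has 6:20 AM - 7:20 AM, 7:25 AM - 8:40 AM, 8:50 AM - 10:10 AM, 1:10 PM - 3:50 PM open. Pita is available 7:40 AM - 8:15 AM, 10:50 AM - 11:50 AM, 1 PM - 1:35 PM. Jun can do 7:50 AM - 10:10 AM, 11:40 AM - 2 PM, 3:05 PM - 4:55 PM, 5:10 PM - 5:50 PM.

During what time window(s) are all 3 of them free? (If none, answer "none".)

07:50-08:15, 13:10-13:35

Nadia ∩ Pita: 07:40-08:15, 13:10-13:35.
Nadia ∩ Pita ∩ Jun: 07:50-08:15, 13:10-13:35.
So the common availability across everyone is 07:50-08:15, 13:10-13:35.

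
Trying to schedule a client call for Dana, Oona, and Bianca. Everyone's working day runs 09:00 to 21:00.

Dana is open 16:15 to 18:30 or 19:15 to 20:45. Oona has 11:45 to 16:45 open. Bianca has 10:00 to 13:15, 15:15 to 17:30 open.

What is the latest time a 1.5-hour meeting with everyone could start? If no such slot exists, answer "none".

Dana ∩ Oona: 16:15-16:45.
Dana ∩ Oona ∩ Bianca: 16:15-16:45.
No common window is at least 90 minutes long.

none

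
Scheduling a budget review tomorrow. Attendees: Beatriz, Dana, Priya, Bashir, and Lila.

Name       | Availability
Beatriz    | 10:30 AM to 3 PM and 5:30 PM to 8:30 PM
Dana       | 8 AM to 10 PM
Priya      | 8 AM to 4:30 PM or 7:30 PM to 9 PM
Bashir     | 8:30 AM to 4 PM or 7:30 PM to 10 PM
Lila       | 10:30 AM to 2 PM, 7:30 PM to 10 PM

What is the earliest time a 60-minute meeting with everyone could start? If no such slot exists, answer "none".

10:30

Beatriz ∩ Dana: 10:30-15:00, 17:30-20:30.
Beatriz ∩ Dana ∩ Priya: 10:30-15:00, 19:30-20:30.
Beatriz ∩ Dana ∩ Priya ∩ Bashir: 10:30-15:00, 19:30-20:30.
Beatriz ∩ Dana ∩ Priya ∩ Bashir ∩ Lila: 10:30-14:00, 19:30-20:30.
The first common window of at least 60 minutes is 10:30-14:00, so the earliest start is 10:30.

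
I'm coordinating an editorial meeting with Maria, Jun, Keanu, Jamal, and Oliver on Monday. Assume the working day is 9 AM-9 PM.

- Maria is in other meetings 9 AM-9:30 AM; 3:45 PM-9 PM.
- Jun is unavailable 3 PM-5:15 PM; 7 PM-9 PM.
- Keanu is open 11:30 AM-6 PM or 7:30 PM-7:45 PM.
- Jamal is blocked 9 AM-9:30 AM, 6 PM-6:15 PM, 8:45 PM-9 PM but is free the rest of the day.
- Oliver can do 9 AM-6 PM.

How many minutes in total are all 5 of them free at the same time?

210

Maria free: 09:30-15:45 (invert busy blocks within the working day).
Jun free: 09:00-15:00, 17:15-19:00 (invert busy blocks within the working day).
Keanu free: 11:30-18:00, 19:30-19:45.
Jamal free: 09:30-18:00, 18:15-20:45 (invert busy blocks within the working day).
Oliver free: 09:00-18:00.
Maria ∩ Jun: 09:30-15:00.
Maria ∩ Jun ∩ Keanu: 11:30-15:00.
Maria ∩ Jun ∩ Keanu ∩ Jamal: 11:30-15:00.
Maria ∩ Jun ∩ Keanu ∩ Jamal ∩ Oliver: 11:30-15:00.
That's a single block of 210 minutes.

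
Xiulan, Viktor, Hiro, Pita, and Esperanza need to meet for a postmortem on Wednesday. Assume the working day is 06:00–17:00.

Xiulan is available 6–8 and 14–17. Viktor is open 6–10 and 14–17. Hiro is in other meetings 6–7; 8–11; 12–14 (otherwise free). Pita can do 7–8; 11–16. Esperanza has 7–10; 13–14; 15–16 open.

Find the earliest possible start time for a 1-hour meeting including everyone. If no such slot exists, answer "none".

07:00

Xiulan free: 06:00-08:00, 14:00-17:00.
Viktor free: 06:00-10:00, 14:00-17:00.
Hiro free: 07:00-08:00, 11:00-12:00, 14:00-17:00 (invert busy blocks within the working day).
Pita free: 07:00-08:00, 11:00-16:00.
Esperanza free: 07:00-10:00, 13:00-14:00, 15:00-16:00.
Xiulan ∩ Viktor: 06:00-08:00, 14:00-17:00.
Xiulan ∩ Viktor ∩ Hiro: 07:00-08:00, 14:00-17:00.
Xiulan ∩ Viktor ∩ Hiro ∩ Pita: 07:00-08:00, 14:00-16:00.
Xiulan ∩ Viktor ∩ Hiro ∩ Pita ∩ Esperanza: 07:00-08:00, 15:00-16:00.
So the common availability across everyone is 07:00-08:00, 15:00-16:00.
The first common window of at least 60 minutes is 07:00-08:00, so the earliest start is 07:00.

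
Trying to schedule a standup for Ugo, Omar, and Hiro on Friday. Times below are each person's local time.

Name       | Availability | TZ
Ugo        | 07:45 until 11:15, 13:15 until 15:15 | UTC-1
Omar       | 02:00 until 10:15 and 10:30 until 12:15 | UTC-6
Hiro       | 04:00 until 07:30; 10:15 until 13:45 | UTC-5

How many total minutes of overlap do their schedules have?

255

Ugo in UTC: 08:45-12:15, 14:15-16:15 (add 1h to convert from UTC-1).
Omar in UTC: 08:00-16:15, 16:30-18:15 (add 6h to convert from UTC-6).
Hiro in UTC: 09:00-12:30, 15:15-18:45 (add 5h to convert from UTC-5).
Ugo ∩ Omar: 08:45-12:15, 14:15-16:15.
Ugo ∩ Omar ∩ Hiro: 09:00-12:15, 15:15-16:15.
Summing the common windows: 195 + 60 = 255 minutes.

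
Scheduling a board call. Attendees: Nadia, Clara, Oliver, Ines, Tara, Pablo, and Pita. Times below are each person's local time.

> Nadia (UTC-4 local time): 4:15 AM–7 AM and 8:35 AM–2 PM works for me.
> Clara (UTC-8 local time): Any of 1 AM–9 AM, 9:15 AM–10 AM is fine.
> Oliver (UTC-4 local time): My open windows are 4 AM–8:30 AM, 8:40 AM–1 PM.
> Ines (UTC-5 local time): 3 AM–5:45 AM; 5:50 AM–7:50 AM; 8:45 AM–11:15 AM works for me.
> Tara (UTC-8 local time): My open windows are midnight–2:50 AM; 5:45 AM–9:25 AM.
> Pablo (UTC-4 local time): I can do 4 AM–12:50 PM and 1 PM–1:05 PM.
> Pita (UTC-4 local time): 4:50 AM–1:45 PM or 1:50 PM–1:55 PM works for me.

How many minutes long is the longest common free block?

150

Nadia in UTC: 08:15-11:00, 12:35-18:00 (add 4h to convert from UTC-4).
Clara in UTC: 09:00-17:00, 17:15-18:00 (add 8h to convert from UTC-8).
Oliver in UTC: 08:00-12:30, 12:40-17:00 (add 4h to convert from UTC-4).
Ines in UTC: 08:00-10:45, 10:50-12:50, 13:45-16:15 (add 5h to convert from UTC-5).
Tara in UTC: 08:00-10:50, 13:45-17:25 (add 8h to convert from UTC-8).
Pablo in UTC: 08:00-16:50, 17:00-17:05 (add 4h to convert from UTC-4).
Pita in UTC: 08:50-17:45, 17:50-17:55 (add 4h to convert from UTC-4).
Nadia ∩ Clara: 09:00-11:00, 12:35-17:00, 17:15-18:00.
Nadia ∩ Clara ∩ Oliver: 09:00-11:00, 12:40-17:00.
Nadia ∩ Clara ∩ Oliver ∩ Ines: 09:00-10:45, 10:50-11:00, 12:40-12:50, 13:45-16:15.
Nadia ∩ Clara ∩ Oliver ∩ Ines ∩ Tara: 09:00-10:45, 13:45-16:15.
Nadia ∩ Clara ∩ Oliver ∩ Ines ∩ Tara ∩ Pablo: 09:00-10:45, 13:45-16:15.
Nadia ∩ Clara ∩ Oliver ∩ Ines ∩ Tara ∩ Pablo ∩ Pita: 09:00-10:45, 13:45-16:15.
The longest is 13:45-16:15 at 150 minutes.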